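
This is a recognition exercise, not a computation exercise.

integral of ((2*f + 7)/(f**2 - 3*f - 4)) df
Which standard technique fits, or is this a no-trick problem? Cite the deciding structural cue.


Best approach: partial fractions — each factor of f**2 - 3*f - 4 owns one elementary piece of the integrand — separate them and integrate piecewise.


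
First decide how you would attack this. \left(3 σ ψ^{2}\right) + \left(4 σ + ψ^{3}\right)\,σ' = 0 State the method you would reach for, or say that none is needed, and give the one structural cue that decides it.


Best approach: the exact-equation method — because the two cross partials coincide, the form is conservative as written — recover its potential in (ψ, σ).


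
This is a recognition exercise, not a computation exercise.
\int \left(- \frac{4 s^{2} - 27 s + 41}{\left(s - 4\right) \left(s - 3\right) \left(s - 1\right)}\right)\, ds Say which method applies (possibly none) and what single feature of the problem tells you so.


Technique: partial fractions — the bottom factors while the top stays lower-degree — split into simple fractions and integrate piece by piece.


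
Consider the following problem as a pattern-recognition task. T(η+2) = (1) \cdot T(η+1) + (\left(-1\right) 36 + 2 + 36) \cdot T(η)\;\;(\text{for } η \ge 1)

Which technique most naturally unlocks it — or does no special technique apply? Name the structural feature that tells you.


Best approach: the characteristic-root method — every coefficient is a fixed number and the forcing is zero — substitute r^η and read off the root equation.


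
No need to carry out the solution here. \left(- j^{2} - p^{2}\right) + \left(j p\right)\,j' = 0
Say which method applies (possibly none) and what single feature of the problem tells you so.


Diagnosis: the homogeneous substitution — the slope's numerator and denominator have matching total degree, so it depends only on j/p and the ratio substitution collapses it. A Bernoulli rewrite works here as the equation stands — the homogeneous substitution is the more immediate reading.


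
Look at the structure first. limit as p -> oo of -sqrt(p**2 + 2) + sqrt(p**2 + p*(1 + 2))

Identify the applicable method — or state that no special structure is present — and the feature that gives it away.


Diagnosis: conjugate multiplication — divergence minus divergence hides a finite answer — expose it by pairing sqrt(p**2 + p*(1 + 2)) - sqrt(p**2 + 2) with its conjugate.


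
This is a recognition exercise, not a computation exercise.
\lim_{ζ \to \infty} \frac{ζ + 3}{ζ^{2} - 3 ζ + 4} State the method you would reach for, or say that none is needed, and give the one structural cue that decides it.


Technique: dominant-term comparison — growth-rate triage: the leading powers of ζ decide the limit, everything else is noise. Viewed as a single quotient this is an ∞/∞ form — an at-infinity application of l'Hôpital's rule would also resolve it; comparing leading growth reads the answer without differentiating.


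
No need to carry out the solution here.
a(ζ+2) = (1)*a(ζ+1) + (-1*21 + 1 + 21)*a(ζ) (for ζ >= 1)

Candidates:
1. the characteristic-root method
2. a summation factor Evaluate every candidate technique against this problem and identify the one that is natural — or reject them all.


Method: the characteristic-root method — the recurrence treats every index alike (constant coefficients, no forcing) — precisely the regime where r^ζ trials close it.
- the characteristic-root method: applicable, and directly so.
- a summation factor — a summation factor telescopes one-step recursions; this one carries higher-order memory.


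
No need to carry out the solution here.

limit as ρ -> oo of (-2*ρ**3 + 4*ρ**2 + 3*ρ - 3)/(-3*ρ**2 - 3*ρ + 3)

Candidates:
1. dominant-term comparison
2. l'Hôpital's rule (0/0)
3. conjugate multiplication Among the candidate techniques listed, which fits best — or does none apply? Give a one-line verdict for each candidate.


Method: dominant-term comparison — divide by the highest power of ρ present: lower-order terms vanish and the dominant ratio remains.
- dominant-term comparison — applicable, and directly so.
- l'Hôpital's rule (0/0): no 0/0 form appears: written as one quotient, top and bottom both grow without bound, and the ratio is decided by their leading terms.
- conjugate multiplication: there is no infinity-minus-infinity radical difference to rationalize.


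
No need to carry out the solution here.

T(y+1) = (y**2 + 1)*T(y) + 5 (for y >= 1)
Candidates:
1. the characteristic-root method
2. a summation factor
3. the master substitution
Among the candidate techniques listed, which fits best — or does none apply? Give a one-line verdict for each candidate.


Best approach: a summation factor — rescale the sequence by the product of the weights y**2 + 1 so far — the recurrence collapses to a plain running sum.
- the characteristic-root method — the coefficients vary with the index, breaking the constant-coefficient structure the method needs.
- a summation factor: yes, a natural case for it.
- the master substitution — the recursion steps by a constant offset, so exponential reindexing is pointless.


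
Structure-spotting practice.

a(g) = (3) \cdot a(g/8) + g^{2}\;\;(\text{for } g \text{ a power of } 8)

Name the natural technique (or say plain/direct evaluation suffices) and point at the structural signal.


Method: the master substitution — treat m = log base 8 of g as the new clock: one recursion step advances m by one while g scales by 8.


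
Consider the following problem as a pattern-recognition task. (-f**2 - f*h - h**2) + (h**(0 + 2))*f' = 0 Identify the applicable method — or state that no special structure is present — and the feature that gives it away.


Diagnosis: the homogeneous substitution — the slope is degree-zero homogeneous: the ratio substitution v = f/h collapses it.


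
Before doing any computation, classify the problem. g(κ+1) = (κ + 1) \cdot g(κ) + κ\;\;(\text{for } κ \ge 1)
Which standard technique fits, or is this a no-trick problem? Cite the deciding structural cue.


Method: a summation factor — because the multiplier κ + 1 is index-dependent, divide through by its running product and sum the resulting differences.


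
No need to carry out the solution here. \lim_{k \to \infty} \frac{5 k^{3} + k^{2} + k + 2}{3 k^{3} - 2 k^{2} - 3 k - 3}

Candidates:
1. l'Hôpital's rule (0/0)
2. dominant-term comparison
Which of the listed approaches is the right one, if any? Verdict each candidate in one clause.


Verdict: dominant-term comparison — divide by the highest power of k present: lower-order terms vanish and the dominant ratio remains.
- l'Hôpital's rule (0/0) — as a single quotient the expression runs to ∞/∞ at the limit point — an at-infinity form of the rule would apply, though the leading-growth comparison is the direct reading.
- dominant-term comparison: yes — fits the structure here.


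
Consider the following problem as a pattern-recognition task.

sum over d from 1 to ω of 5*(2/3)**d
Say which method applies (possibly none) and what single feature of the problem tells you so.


Diagnosis: the geometric series formula — check a ratio of consecutive terms: it is 2/3, independent of the index, so the geometric formula closes the sum.


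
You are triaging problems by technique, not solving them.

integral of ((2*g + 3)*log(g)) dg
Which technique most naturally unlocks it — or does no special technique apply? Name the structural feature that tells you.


Verdict: integration by parts — a polynomial next to log(g): integrate the polynomial, differentiate the log, and the integral simplifies in one pass.


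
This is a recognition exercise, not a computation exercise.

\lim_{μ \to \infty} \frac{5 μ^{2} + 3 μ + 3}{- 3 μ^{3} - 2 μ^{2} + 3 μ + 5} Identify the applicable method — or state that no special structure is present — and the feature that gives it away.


Technique: dominant-term comparison — divide by the highest power of μ present: lower-order terms vanish and the dominant ratio remains. Viewed as a single quotient this is an ∞/∞ form — an at-infinity application of l'Hôpital's rule would also resolve it; comparing leading growth reads the answer without differentiating.


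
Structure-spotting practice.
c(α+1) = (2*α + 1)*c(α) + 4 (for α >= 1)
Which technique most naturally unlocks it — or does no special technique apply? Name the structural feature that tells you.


Diagnosis: a summation factor — one-term recursion with variable weight 2*α + 1 is solved by product normalization, not by root-finding.


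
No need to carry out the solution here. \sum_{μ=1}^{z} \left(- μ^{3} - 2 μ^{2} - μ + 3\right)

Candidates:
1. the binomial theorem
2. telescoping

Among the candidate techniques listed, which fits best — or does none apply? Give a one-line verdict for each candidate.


Technique: no special technique — every summand is a constant multiple of a power of μ — apply the standard power-sum identities one degree at a time.
- the binomial theorem: there is no sum-raised-to-a-power identity hiding in these terms.
- telescoping — computed from the summand as displayed, the partial sums build up without the pairwise collapse telescoping exploits.


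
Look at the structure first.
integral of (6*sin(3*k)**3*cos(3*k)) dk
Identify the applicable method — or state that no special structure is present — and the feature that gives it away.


Best approach: u-substitution — read it as f(sin(3*k)) times a constant multiple of d(sin(3*k)): one substitution, u = sin(3*k), finishes it.


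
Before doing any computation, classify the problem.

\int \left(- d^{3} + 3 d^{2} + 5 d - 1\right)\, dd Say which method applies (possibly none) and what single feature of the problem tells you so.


Technique: no special technique — a term-by-term power-rule job in d; no substitution or rearrangement earns its keep here.


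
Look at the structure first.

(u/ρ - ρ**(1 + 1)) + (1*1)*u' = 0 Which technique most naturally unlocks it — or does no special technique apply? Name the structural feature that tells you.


Diagnosis: a linear integrating factor — linear in the unknown with genuine forcing: multiply through by the exponential of the integrated coefficient and the left side closes into one derivative.


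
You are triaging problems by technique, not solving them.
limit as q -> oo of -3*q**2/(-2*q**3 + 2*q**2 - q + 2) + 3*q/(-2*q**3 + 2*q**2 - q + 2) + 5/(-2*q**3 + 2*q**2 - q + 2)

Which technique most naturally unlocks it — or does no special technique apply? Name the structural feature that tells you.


Verdict: dominant-term comparison — divide through by the highest power of q; every lower-order term dies and the dominant terms decide the limit. Differentiating the expression as a single quotient would eventually settle it as well; matching dominant growth settles it immediately.


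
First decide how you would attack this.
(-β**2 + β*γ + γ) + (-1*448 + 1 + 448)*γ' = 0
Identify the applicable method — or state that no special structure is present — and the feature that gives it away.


Method: a linear integrating factor — the unknown enters only to the first power against a nonzero forcing term — the integrating-factor template applies directly.


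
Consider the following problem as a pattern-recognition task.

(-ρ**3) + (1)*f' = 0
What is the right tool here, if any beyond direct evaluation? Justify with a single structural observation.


Technique: no special technique — solved for the derivative, f never appears on the right — this is a direct integration in ρ, not a differential-equations problem at heart.


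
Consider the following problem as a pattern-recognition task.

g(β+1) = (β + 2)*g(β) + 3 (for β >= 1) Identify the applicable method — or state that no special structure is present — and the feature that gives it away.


Diagnosis: a summation factor — one-term recursion with variable weight β + 2 is solved by product normalization, not by root-finding.


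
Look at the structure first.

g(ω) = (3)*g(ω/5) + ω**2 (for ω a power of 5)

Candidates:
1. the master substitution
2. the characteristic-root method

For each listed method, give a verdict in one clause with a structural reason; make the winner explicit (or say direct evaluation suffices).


Verdict: the master substitution — the recursive call is at index ω/5 rather than a shift, a divide-and-conquer shape — substituting ω = 5^m linearizes it.
- the master substitution — yes, a natural case for it.
- the characteristic-root method — a divided-index call is not the fixed-shift linear shape that characteristic roots solve.


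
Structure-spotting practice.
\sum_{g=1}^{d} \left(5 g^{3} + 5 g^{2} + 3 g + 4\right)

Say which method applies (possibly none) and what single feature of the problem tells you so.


Method: no special technique — no cancellation, no constant ratio, no binomial weights — just polynomial terms summed directly.


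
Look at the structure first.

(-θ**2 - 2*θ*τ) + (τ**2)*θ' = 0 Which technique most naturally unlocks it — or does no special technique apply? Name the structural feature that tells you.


Best approach: the homogeneous substitution — the slope's numerator and denominator share total degree; set v = θ/τ and the equation drops to separable form. Rearranged, this also fits the Bernoulli template directly; the homogeneous substitution reads the structure without the rearrangement.


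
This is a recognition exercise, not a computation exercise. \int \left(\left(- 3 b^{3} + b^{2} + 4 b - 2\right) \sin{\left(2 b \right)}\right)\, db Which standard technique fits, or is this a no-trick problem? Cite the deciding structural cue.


Technique: integration by parts — a polynomial factor - 3 b^{3} + b^{2} + 4 b - 2 multiplies \sin{\left(2 b \right)}; differentiating - 3 b^{3} + b^{2} + 4 b - 2 lowers its degree while \sin{\left(2 b \right)} integrates cleanly, so parts wins.


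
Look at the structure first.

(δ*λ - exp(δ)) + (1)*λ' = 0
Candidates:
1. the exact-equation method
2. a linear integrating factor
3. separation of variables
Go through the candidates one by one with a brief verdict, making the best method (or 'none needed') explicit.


Best approach: a linear integrating factor — first power of λ, nonzero forcing: the integrating-factor recipe applies verbatim with p = δ.
- the exact-equation method — the mixed partial derivatives differ, so the left side is not a total differential.
- a linear integrating factor: yes, a natural case for it.
- separation of variables — no algebra isolates the independent variable on one side and the unknown on the other.


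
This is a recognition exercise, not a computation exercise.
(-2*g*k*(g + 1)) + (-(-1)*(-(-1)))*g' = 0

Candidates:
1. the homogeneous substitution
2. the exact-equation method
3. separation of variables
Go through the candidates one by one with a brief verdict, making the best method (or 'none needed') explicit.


Technique: separation of variables — solved for the derivative, the right side splits multiplicatively into a function of each variable alone — divide and integrate each side. This doubles as a Bernoulli equation in the unknown as written; dividing and integrating works on it directly.
- the homogeneous substitution: solved for the derivative, the right side changes under joint scaling of the two variables.
- the exact-equation method: the mixed partial derivatives differ, so the left side is not a total differential.
- separation of variables: yes — fits the structure here.


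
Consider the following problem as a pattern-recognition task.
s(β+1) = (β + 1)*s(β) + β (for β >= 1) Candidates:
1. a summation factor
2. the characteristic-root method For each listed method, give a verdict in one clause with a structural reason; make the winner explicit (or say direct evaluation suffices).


Diagnosis: a summation factor — first-order, linear, moving coefficient β + 1: the discrete analogue of an integrating factor handles it.
- a summation factor: yes, a natural case for it.
- the characteristic-root method: an index-dependent weight blocks the pure exponential ansatz.


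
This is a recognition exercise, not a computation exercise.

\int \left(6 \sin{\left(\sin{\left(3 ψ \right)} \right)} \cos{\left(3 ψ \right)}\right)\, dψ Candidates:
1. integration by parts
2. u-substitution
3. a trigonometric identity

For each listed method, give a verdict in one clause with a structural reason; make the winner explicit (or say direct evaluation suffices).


Method: u-substitution — collected, the integrand has one factor that is, up to a constant, the derivative of an inner expression the rest depends on — substitute for that inner expression.
- integration by parts — the nonconstant-polynomial-times-standard-kernel pattern (an exp, sine, cosine, or logarithm partner) is absent.
- u-substitution — a fit — the right tool for this form.
- a trigonometric identity: neither the even-power reduction nor the product-to-sum identity applies to this structure.


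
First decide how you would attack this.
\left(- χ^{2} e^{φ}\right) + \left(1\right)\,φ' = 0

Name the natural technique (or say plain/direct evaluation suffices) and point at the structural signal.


Verdict: separation of variables — separating collects all φ-dependence with the derivative and leaves all χ-dependence opposite: variables separate.


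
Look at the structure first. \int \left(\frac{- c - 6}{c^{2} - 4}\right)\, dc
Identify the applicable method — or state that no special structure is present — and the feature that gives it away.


Best approach: partial fractions — each factor of c^{2} - 4 owns one elementary piece of the integrand — separate them and integrate piecewise.


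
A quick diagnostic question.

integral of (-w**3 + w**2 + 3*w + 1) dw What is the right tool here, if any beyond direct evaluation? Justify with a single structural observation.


Method: no special technique — every term is a constant multiple of a power of w; term-wise power-rule integration needs no preliminary transformation.


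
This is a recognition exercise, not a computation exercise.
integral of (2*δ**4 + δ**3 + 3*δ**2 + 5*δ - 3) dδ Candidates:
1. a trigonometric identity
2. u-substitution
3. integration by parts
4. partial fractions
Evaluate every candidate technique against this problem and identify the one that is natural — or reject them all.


Diagnosis: no special technique — the integrand is a sum of constant multiples of powers of δ — integrate term by term.
- a trigonometric identity: there is no trigonometric structure at all — the integrand carries no sine or cosine to rewrite.
- u-substitution: any workable substitution here is cosmetic — the integrand is already in directly integrable form.
- integration by parts: parts would only shuffle a directly integrable integrand.
- partial fractions — there is no rational-function structure to decompose.


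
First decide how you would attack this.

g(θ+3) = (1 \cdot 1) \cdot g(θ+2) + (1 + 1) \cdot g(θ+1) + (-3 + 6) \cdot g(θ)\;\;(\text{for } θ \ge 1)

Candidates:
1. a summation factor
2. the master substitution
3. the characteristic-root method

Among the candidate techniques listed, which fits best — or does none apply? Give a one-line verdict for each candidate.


Technique: the characteristic-root method — because shifting θ leaves the equation's coefficients unchanged, exponential trials reduce it to algebra.
- a summation factor — a summation factor telescopes one-step recursions; this one carries higher-order memory.
- the master substitution — the recursion shifts the index rather than dividing it.
- the characteristic-root method: a fit — the right tool for this form.


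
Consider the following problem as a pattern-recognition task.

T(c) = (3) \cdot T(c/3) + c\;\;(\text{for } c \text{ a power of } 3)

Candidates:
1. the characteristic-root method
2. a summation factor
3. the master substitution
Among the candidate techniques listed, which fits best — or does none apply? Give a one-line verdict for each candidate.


Diagnosis: the master substitution — treat m = log base 3 of c as the new clock: one recursion step advances m by one while c scales by 3.
- the characteristic-root method — the recursion divides its index rather than shifting it — outside the constant-shift family the root method covers.
- a summation factor: the recursion divides its index rather than shifting it — there is no previous-term chain for a summation factor to telescope.
- the master substitution — applicable, and directly so.


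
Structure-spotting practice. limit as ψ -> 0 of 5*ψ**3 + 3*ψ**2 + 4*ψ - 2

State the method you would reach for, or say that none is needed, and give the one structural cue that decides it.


Method: no special technique — nothing blocks direct substitution at 0: plug in and finish.


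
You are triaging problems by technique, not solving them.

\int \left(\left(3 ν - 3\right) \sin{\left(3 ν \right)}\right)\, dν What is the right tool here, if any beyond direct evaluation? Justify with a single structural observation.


Method: integration by parts — differentiate 3 ν - 3, integrate \sin{\left(3 ν \right)}: each pass lowers the polynomial degree, so parts terminates.


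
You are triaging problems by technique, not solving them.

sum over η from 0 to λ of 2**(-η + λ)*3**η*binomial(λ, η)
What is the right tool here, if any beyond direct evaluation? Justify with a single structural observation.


Diagnosis: the binomial theorem — binomial coefficients against complementary powers of 3 and 2: recognize the binomial expansion and resum.


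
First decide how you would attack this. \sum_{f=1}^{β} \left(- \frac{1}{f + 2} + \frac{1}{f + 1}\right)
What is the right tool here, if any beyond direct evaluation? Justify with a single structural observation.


Method: telescoping — the piece each term subtracts is \frac{1}{f + 1} advanced by one index, and it reappears with a plus sign leading the following term — the sum collapses to its boundary terms.


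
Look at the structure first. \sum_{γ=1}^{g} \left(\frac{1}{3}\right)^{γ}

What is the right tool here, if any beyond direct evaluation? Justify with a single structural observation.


Best approach: the geometric series formula — term-over-term division gives \frac{1}{3} every time — index-free ratio, geometric sum formula applies.


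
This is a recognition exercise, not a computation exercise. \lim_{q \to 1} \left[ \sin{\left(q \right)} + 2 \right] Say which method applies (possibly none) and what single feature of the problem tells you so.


Best approach: no special technique — the expression is continuous at the evaluation point — substitute directly; no indeterminate form appears.


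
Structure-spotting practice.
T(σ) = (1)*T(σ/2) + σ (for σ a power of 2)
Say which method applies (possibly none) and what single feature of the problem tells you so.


Best approach: the master substitution — a divide-and-conquer shape: argument σ/2, so change variables with σ = 2^m and solve the linear version.


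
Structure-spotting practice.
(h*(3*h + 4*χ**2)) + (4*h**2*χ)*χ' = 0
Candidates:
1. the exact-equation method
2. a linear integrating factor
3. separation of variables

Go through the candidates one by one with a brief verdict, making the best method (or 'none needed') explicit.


Technique: the exact-equation method — because the two cross partials coincide, the form is conservative as written — recover its potential in (h, χ).
- the exact-equation method: yes, a natural case for it.
- a linear integrating factor — the unknown enters nonlinearly (through a power, a denominator, or a transcendental function), which the linear integrating-factor recipe cannot absorb as-is — any repair would come from a preliminary substitution, not the factor.
- separation of variables — no algebra isolates the independent variable on one side and the unknown on the other.


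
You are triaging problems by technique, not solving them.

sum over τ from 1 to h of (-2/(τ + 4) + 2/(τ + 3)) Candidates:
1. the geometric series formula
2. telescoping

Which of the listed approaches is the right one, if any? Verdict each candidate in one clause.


Diagnosis: telescoping — the summand is built as 2/(τ + 3) minus its own successor — adjacent terms annihilate down the line.
- the geometric series formula — the term-to-term ratio changes with the index, so the geometric formula cannot close it.
- telescoping — yes — fits the structure here.


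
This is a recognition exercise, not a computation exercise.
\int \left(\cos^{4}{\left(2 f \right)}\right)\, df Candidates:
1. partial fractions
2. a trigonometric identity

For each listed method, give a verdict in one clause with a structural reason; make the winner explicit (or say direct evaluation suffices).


Verdict: a trigonometric identity — the exponent on \cos^{4}{\left(2 f \right)} is even — the power-reduction identity is the standard preprocessing step.
- partial fractions: there is no rational-function structure to decompose.
- a trigonometric identity — applies; the problem has the shape this method handles.


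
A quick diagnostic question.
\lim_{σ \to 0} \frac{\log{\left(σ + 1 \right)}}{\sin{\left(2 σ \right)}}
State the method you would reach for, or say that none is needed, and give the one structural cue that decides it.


Diagnosis: l'Hôpital's rule (0/0) — numerator and denominator both vanish at 0 — a genuine 0/0 form, which is exactly when l'Hôpital applies. One could equally expand both pieces locally and compare leading terms; the rule does that in one stroke.


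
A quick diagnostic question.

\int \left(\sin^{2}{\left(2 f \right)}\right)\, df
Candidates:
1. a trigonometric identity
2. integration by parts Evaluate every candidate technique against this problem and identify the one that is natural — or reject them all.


Verdict: a trigonometric identity — \sin^{2}{\left(2 f \right)} is the textbook power-reduction case — identities first, antiderivatives second.
- a trigonometric identity — applicable, and directly so.
- integration by parts: not the natural route: no polynomial-kernel product appears — a recursive parts reduction of the trigonometric product exists, but the identity rewrite is direct.


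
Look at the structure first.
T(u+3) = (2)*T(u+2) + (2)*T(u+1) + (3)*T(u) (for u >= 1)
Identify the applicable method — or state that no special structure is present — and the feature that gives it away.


Diagnosis: the characteristic-root method — the recurrence treats every index alike (constant coefficients, no forcing) — precisely the regime where r^u trials close it.


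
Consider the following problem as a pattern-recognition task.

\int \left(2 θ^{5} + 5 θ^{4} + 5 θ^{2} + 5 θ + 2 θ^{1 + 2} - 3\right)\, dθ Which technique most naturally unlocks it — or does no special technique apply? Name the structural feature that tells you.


Technique: no special technique — scan for structure and find none: constant multiples of powers of θ, integrate directly.


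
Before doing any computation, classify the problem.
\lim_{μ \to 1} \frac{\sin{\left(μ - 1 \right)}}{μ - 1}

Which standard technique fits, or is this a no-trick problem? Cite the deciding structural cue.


Method: l'Hôpital's rule (0/0) — both numerator and denominator vanish at 1: the genuine 0/0 indeterminate that l'Hôpital exists for. A first-order expansion at the point is an equally standard path; the rule packages it.


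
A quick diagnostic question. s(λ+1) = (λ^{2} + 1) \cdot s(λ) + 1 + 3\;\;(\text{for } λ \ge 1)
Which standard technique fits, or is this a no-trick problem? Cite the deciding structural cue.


Method: a summation factor — with the index-dependent coefficient λ^{2} + 1, dividing by the cumulative product turns the left side into a pure difference.


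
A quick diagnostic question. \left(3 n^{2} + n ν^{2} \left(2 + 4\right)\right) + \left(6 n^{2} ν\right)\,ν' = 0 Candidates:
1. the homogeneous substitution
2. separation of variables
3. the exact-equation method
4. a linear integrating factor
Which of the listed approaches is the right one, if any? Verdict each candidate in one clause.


Method: the exact-equation method — because the two cross partials coincide, the form is conservative as written — recover its potential in (n, ν).
- the homogeneous substitution — the slope changes under joint rescaling, failing the degree-zero test.
- separation of variables — the two dependences do not factor apart.
- the exact-equation method — applies; the problem has the shape this method handles.
- a linear integrating factor — the unknown enters nonlinearly (through a power, a denominator, or a transcendental function), which the linear integrating-factor recipe cannot absorb as-is — any repair would come from a preliminary substitution, not the factor.


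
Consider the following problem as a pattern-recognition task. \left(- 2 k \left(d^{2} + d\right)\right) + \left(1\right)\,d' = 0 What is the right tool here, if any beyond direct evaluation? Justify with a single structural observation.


Diagnosis: separation of variables — separating collects all d-dependence with the derivative and leaves all k-dependence opposite: variables separate. This doubles as a Bernoulli equation in the unknown as written; dividing and integrating works on it directly.


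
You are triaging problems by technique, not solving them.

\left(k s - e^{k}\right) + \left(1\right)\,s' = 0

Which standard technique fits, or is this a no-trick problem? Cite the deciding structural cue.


Best approach: a linear integrating factor — the equation is linear in s with coefficient k; multiplying by the integrating factor exp(∫k) makes the left side a perfect derivative.


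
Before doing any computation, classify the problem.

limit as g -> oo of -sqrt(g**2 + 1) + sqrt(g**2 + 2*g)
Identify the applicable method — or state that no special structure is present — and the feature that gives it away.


Technique: conjugate multiplication — two divergent pieces with a minus sign between them and a radical in the mix: rationalize sqrt(g**2 + 2*g) - sqrt(g**2 + 1) before any limit law applies.


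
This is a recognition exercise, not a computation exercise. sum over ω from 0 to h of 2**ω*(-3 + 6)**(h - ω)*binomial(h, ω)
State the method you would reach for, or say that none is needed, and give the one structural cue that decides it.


Diagnosis: the binomial theorem — binomial(h, ω) weighting matched powers of 2 and (-3 + 6) is the expanded form of (2 + (-3 + 6))^h — fold it back up.


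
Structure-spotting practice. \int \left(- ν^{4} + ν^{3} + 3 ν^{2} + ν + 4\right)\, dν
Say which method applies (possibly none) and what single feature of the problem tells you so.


Method: no special technique — nothing composite, nothing rational, nothing trigonometric — each constant-multiple power of ν integrates by the power rule alone.


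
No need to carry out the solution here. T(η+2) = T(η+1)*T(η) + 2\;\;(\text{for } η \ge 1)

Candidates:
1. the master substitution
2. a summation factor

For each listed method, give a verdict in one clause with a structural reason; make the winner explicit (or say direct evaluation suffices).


Best approach: no special technique — each new value is a nonlinear function of earlier ones — scaling arguments and superposition both fail.
- the master substitution: the recursion shifts the index rather than dividing it.
- a summation factor — the recursion is nonlinear — outside the first-order linear family a summation factor addresses.


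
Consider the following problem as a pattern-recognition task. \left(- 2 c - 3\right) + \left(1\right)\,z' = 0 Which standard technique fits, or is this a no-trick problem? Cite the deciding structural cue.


Technique: no special technique — solved for the derivative, no z appears — this is antidifferentiation in c wearing ODE clothing.


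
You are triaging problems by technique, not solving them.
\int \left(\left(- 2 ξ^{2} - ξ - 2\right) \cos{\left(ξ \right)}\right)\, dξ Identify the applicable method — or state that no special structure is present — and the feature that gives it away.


Method: integration by parts — a polynomial - 2 ξ^{2} - ξ - 2 against the kernel \cos{\left(ξ \right)} is the signature bounded-ladder case for integration by parts.


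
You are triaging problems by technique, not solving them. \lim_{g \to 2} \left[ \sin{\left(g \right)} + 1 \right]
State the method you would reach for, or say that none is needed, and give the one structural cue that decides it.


Technique: no special technique — the function is continuous at 2; evaluation is itself the limit, no machinery required.


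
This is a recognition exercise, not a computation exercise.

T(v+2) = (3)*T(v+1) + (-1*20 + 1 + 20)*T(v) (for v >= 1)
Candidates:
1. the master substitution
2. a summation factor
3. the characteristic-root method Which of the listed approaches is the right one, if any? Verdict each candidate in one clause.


Diagnosis: the characteristic-root method — no index-dependence in the weights and nothing inhomogeneous: classic characteristic-equation setup.
- the master substitution — there is no divide-the-index recursive argument.
- a summation factor — a summation factor telescopes one-step recursions; this one carries higher-order memory.
- the characteristic-root method — applies; the problem has the shape this method handles.


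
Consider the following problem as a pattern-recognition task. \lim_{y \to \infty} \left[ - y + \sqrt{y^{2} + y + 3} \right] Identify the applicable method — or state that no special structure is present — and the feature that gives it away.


Verdict: conjugate multiplication — this difference gives up after one conjugate multiplication — the radical structure cancels against its conjugate.


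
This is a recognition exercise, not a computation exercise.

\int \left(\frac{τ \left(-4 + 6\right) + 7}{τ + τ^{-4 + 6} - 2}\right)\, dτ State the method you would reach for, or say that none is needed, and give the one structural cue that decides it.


Best approach: partial fractions — a proper rational integrand whose denominator splits into simpler factors — decompose into partial fractions first.


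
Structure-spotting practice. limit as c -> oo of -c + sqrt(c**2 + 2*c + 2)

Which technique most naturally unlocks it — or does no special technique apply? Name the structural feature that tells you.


Method: conjugate multiplication — divergence minus divergence hides a finite answer — expose it by pairing sqrt(c**2 + 2*c + 2) - c with its conjugate.


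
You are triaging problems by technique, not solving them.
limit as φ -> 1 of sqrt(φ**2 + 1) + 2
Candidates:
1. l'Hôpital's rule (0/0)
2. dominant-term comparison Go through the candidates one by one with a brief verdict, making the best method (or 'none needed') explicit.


Method: no special technique — the expression is continuous at the evaluation point — substitute directly; no indeterminate form appears.
- l'Hôpital's rule (0/0): evaluation at the point is determinate, so the rule has nothing to repair.
- dominant-term comparison: no dominant power emerges to decide the limit by degree comparison.


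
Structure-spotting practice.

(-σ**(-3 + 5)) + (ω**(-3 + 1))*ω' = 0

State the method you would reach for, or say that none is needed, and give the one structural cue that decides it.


Diagnosis: separation of variables — all dependence on the two variables factors apart, the defining separable shape. An exactness check succeeds on this form as well — separation and the potential function arrive at the same answer, separation more directly.


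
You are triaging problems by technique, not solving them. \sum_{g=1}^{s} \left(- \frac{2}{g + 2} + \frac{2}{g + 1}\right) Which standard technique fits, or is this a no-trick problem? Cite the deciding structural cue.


Verdict: telescoping — each term adds \frac{2}{g + 1} and subtracts the same expression advanced one index; that subtracted piece cancels against the next term's added copy — only the boundary terms survive.


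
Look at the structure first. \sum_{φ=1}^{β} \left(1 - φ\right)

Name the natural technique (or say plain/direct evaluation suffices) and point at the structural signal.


Technique: no special technique — nothing telescopes and nothing is geometric; polynomial terms in φ sum term by term.


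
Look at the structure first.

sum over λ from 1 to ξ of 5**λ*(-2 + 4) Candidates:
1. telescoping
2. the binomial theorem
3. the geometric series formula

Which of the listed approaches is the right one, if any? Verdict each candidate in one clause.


Best approach: the geometric series formula — consecutive terms stand in a fixed index-free ratio — the geometric sum formula closes it.
- telescoping — the terms as presented offer no neighboring cancellation — a telescoping rewrite may exist, but the displayed structure does not hand one over.
- the binomial theorem: there is no pair of bases whose matched powers would reassemble into a single binomial power.
- the geometric series formula — a fit — the right tool for this form.


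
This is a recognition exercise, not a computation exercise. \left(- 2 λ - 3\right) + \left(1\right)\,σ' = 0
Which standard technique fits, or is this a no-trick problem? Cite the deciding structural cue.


Technique: no special technique — the slope is a pure function of λ; integrate both sides and be done.


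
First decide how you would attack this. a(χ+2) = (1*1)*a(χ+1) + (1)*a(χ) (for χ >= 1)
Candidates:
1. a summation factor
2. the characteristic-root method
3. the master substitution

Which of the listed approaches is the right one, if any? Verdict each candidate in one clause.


Technique: the characteristic-root method — this is the constant-coefficient homogeneous case — the whole solution in χ reduces to a polynomial's roots.
- a summation factor: the recurrence reaches back more than one step, outside the first-order family a summation factor normalizes.
- the characteristic-root method — a fit — the right tool for this form.
- the master substitution — the recursion shifts the index rather than dividing it.


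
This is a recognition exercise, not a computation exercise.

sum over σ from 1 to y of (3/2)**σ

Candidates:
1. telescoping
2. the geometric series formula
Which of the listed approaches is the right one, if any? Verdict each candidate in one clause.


Best approach: the geometric series formula — each term is 3/2 times the previous one, so the geometric-series formula applies directly.
- telescoping: computed from the summand as displayed, the partial sums build up without the pairwise collapse telescoping exploits.
- the geometric series formula — a fit — the right tool for this form.


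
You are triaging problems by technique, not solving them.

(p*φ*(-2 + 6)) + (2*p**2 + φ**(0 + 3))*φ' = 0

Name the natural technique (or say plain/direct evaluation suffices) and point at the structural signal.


Verdict: the exact-equation method — d/dφ of p*φ*(-2 + 6) equals d/dp of (2*p**2 + φ**(0 + 3)): the form is a total differential of one potential — integrate it exactly.


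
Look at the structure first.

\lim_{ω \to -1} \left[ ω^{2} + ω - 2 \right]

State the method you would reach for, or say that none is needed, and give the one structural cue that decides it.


Technique: no special technique — no zero denominators, no indeterminate clash at -1 — substitute and read off the value.
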